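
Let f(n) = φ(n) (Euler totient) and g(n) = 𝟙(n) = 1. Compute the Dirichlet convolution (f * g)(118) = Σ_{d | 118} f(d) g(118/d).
(φ * 𝟙)(118) = 118

Divisors of 118: [1, 2, 59, 118]. For each d | 118:
  d = 1: φ(1) · 𝟙(118/1) = 1 · 1 = 1
  d = 2: φ(2) · 𝟙(118/2) = 1 · 1 = 1
  d = 59: φ(59) · 𝟙(118/59) = 58 · 1 = 58
  d = 118: φ(118) · 𝟙(118/118) = 58 · 1 = 58
Summing: (φ * 𝟙)(118) = 1 + 1 + 58 + 58 = 118.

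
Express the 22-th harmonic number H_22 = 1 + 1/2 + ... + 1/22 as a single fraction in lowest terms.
H_22 = 19093197/5173168

Direct summation: H_22 = 1 + 1/2 + ... + 1/22. The least common denominator is lcm(1, ..., 22) = 232792560; over this denominator the numerator is 232792560 + 116396280 + 77597520 + 58198140 + 46558512 + 38798760 + 33256080 + 29099070 + 25865840 + 23279256 + 21162960 + 19399380 + 17907120 + 16628040 + 15519504 + 14549535 + 13693680 + 12932920 + 12252240 + 11639628 + 11085360 + 10581480 = 859193865, so H_22 = 859193865/232792560; reducing by gcd(859193865, 232792560) = 45 gives 19093197/5173168 ≈ 3.69081. (The PNT-adjacent estimate ln(22) + γ ≈ 3.66826 matches within O(1/n).)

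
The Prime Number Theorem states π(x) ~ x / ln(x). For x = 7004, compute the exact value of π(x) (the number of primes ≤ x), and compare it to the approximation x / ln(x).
π(7004) = 901;  x/ln(x) ≈ 791.03;  relative error ≈ 12.20%.

Directly count primes up to 7004: π(7004) = 901. The PNT approximation gives 7004/ln(7004) ≈ 7004/8.85424 ≈ 791.03. Relative error (π(x) − x/ln(x)) / π(x) ≈ 12.20%; the approximation is known to undercount slightly (Li(x) is a better estimate).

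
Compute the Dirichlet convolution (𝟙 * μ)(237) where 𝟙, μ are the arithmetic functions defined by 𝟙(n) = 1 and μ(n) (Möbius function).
(𝟙 * μ)(237) = 0

Divisors of 237: [1, 3, 79, 237]. For each d | 237:
  d = 1: 𝟙(1) · μ(237/1) = 1 · 1 = 1
  d = 3: 𝟙(3) · μ(237/3) = 1 · -1 = -1
  d = 79: 𝟙(79) · μ(237/79) = 1 · -1 = -1
  d = 237: 𝟙(237) · μ(237/237) = 1 · 1 = 1
Summing: (𝟙 * μ)(237) = 1 + -1 + -1 + 1 = 0.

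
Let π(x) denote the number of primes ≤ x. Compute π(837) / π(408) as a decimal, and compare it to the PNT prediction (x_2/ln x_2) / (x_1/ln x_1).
π(837)/π(408) = 145/79 ≈ 1.8354;  PNT prediction ≈ 1.8324.

π(408) = 79 and π(837) = 145, so π(837)/π(408) ≈ 1.8354. The PNT-predicted ratio is (837/ln(837)) / (408/ln(408)) ≈ 1.8324. The two agree to within a few percent, as expected.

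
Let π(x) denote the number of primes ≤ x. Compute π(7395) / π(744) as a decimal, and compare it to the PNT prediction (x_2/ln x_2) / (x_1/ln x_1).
π(7395)/π(744) = 939/132 ≈ 7.1136;  PNT prediction ≈ 7.3772.

π(744) = 132 and π(7395) = 939, so π(7395)/π(744) ≈ 7.1136. The PNT-predicted ratio is (7395/ln(7395)) / (744/ln(744)) ≈ 7.3772. The two agree to within a few percent, as expected.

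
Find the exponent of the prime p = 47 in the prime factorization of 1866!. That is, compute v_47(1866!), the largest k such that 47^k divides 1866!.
v_47(1866!) = 39

Legendre's formula: v_p(n!) = Σ_{k ≥ 1} ⌊n / p^k⌋. For p = 47, n = 1866, the terms are:
  ⌊1866/47^1⌋ = ⌊1866/47⌋ = 39
(the next term ⌊1866/47^2⌋ = 0, terminating the sum). Summing: v_47(1866!) = 39 = 39.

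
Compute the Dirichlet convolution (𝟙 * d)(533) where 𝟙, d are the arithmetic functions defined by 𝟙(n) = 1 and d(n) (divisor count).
(𝟙 * d)(533) = 9

Divisors of 533: [1, 13, 41, 533]. For each d | 533:
  d = 1: 𝟙(1) · d(533/1) = 1 · 4 = 4
  d = 13: 𝟙(13) · d(533/13) = 1 · 2 = 2
  d = 41: 𝟙(41) · d(533/41) = 1 · 2 = 2
  d = 533: 𝟙(533) · d(533/533) = 1 · 1 = 1
Summing: (𝟙 * d)(533) = 4 + 2 + 2 + 1 = 9.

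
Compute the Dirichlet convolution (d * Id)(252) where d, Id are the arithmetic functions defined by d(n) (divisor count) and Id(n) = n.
(d * Id)(252) = 1782

Divisors of 252: [1, 2, 3, 4, 6, 7, 9, 12, 14, 18, 21, 28, 36, 42, 63, 84, 126, 252]. For each d | 252:
  d = 1: d(1) · Id(252/1) = 1 · 252 = 252
  d = 2: d(2) · Id(252/2) = 2 · 126 = 252
  d = 3: d(3) · Id(252/3) = 2 · 84 = 168
  d = 4: d(4) · Id(252/4) = 3 · 63 = 189
  d = 6: d(6) · Id(252/6) = 4 · 42 = 168
  d = 7: d(7) · Id(252/7) = 2 · 36 = 72
  d = 9: d(9) · Id(252/9) = 3 · 28 = 84
  d = 12: d(12) · Id(252/12) = 6 · 21 = 126
  d = 14: d(14) · Id(252/14) = 4 · 18 = 72
  d = 18: d(18) · Id(252/18) = 6 · 14 = 84
  d = 21: d(21) · Id(252/21) = 4 · 12 = 48
  d = 28: d(28) · Id(252/28) = 6 · 9 = 54
  d = 36: d(36) · Id(252/36) = 9 · 7 = 63
  d = 42: d(42) · Id(252/42) = 8 · 6 = 48
  d = 63: d(63) · Id(252/63) = 6 · 4 = 24
  d = 84: d(84) · Id(252/84) = 12 · 3 = 36
  d = 126: d(126) · Id(252/126) = 12 · 2 = 24
  d = 252: d(252) · Id(252/252) = 18 · 1 = 18
Summing: (d * Id)(252) = 252 + 252 + 168 + 189 + 168 + 72 + 84 + 126 + 72 + 84 + 48 + 54 + 63 + 48 + 24 + 36 + 24 + 18 = 1782.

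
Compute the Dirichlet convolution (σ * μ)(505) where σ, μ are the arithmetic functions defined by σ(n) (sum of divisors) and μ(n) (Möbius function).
(σ * μ)(505) = 505

Divisors of 505: [1, 5, 101, 505]. For each d | 505:
  d = 1: σ(1) · μ(505/1) = 1 · 1 = 1
  d = 5: σ(5) · μ(505/5) = 6 · -1 = -6
  d = 101: σ(101) · μ(505/101) = 102 · -1 = -102
  d = 505: σ(505) · μ(505/505) = 612 · 1 = 612
Summing: (σ * μ)(505) = 1 + -6 + -102 + 612 = 505.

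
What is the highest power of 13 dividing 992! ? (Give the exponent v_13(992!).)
v_13(992!) = 81

Legendre's formula: v_p(n!) = Σ_{k ≥ 1} ⌊n / p^k⌋. For p = 13, n = 992, the terms are:
  ⌊992/13^1⌋ = ⌊992/13⌋ = 76
  ⌊992/13^2⌋ = ⌊992/169⌋ = 5
(the next term ⌊992/13^3⌋ = 0, terminating the sum). Summing: v_13(992!) = 76 + 5 = 81.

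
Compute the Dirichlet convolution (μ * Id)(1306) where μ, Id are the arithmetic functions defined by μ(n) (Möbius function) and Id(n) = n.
(μ * Id)(1306) = 652

Divisors of 1306: [1, 2, 653, 1306]. For each d | 1306:
  d = 1: μ(1) · Id(1306/1) = 1 · 1306 = 1306
  d = 2: μ(2) · Id(1306/2) = -1 · 653 = -653
  d = 653: μ(653) · Id(1306/653) = -1 · 2 = -2
  d = 1306: μ(1306) · Id(1306/1306) = 1 · 1 = 1
Summing: (μ * Id)(1306) = 1306 + -653 + -2 + 1 = 652.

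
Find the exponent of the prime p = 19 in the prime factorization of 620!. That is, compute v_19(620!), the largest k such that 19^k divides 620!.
v_19(620!) = 33

Legendre's formula: v_p(n!) = Σ_{k ≥ 1} ⌊n / p^k⌋. For p = 19, n = 620, the terms are:
  ⌊620/19^1⌋ = ⌊620/19⌋ = 32
  ⌊620/19^2⌋ = ⌊620/361⌋ = 1
(the next term ⌊620/19^3⌋ = 0, terminating the sum). Summing: v_19(620!) = 32 + 1 = 33.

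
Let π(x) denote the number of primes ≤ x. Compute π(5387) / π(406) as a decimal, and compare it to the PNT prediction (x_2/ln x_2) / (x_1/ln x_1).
π(5387)/π(406) = 710/79 ≈ 8.9873;  PNT prediction ≈ 9.2758.

π(406) = 79 and π(5387) = 710, so π(5387)/π(406) ≈ 8.9873. The PNT-predicted ratio is (5387/ln(5387)) / (406/ln(406)) ≈ 9.2758. The two agree to within a few percent, as expected.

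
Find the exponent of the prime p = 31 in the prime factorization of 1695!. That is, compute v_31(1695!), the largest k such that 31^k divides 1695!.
v_31(1695!) = 55

Legendre's formula: v_p(n!) = Σ_{k ≥ 1} ⌊n / p^k⌋. For p = 31, n = 1695, the terms are:
  ⌊1695/31^1⌋ = ⌊1695/31⌋ = 54
  ⌊1695/31^2⌋ = ⌊1695/961⌋ = 1
(the next term ⌊1695/31^3⌋ = 0, terminating the sum). Summing: v_31(1695!) = 54 + 1 = 55.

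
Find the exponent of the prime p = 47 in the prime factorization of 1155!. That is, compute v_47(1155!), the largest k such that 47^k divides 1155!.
v_47(1155!) = 24

Legendre's formula: v_p(n!) = Σ_{k ≥ 1} ⌊n / p^k⌋. For p = 47, n = 1155, the terms are:
  ⌊1155/47^1⌋ = ⌊1155/47⌋ = 24
(the next term ⌊1155/47^2⌋ = 0, terminating the sum). Summing: v_47(1155!) = 24 = 24.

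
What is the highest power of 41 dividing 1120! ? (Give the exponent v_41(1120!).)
v_41(1120!) = 27

Legendre's formula: v_p(n!) = Σ_{k ≥ 1} ⌊n / p^k⌋. For p = 41, n = 1120, the terms are:
  ⌊1120/41^1⌋ = ⌊1120/41⌋ = 27
(the next term ⌊1120/41^2⌋ = 0, terminating the sum). Summing: v_41(1120!) = 27 = 27.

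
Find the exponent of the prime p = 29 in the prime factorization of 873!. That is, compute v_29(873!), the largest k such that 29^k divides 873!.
v_29(873!) = 31

Legendre's formula: v_p(n!) = Σ_{k ≥ 1} ⌊n / p^k⌋. For p = 29, n = 873, the terms are:
  ⌊873/29^1⌋ = ⌊873/29⌋ = 30
  ⌊873/29^2⌋ = ⌊873/841⌋ = 1
(the next term ⌊873/29^3⌋ = 0, terminating the sum). Summing: v_29(873!) = 30 + 1 = 31.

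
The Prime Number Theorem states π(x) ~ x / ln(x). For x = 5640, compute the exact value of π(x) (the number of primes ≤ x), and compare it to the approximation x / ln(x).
π(5640) = 740;  x/ln(x) ≈ 652.96;  relative error ≈ 11.76%.

Directly count primes up to 5640: π(5640) = 740. The PNT approximation gives 5640/ln(5640) ≈ 5640/8.63764 ≈ 652.96. Relative error (π(x) − x/ln(x)) / π(x) ≈ 11.76%; the approximation is known to undercount slightly (Li(x) is a better estimate).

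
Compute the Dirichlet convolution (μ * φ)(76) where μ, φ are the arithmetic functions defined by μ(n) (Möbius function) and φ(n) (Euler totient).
(μ * φ)(76) = 17

Divisors of 76: [1, 2, 4, 19, 38, 76]. For each d | 76:
  d = 1: μ(1) · φ(76/1) = 1 · 36 = 36
  d = 2: μ(2) · φ(76/2) = -1 · 18 = -18
  d = 4: μ(4) · φ(76/4) = 0 · 18 = 0
  d = 19: μ(19) · φ(76/19) = -1 · 2 = -2
  d = 38: μ(38) · φ(76/38) = 1 · 1 = 1
  d = 76: μ(76) · φ(76/76) = 0 · 1 = 0
Summing: (μ * φ)(76) = 36 + -18 + 0 + -2 + 1 + 0 = 17.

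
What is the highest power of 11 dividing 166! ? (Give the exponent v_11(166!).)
v_11(166!) = 16

Legendre's formula: v_p(n!) = Σ_{k ≥ 1} ⌊n / p^k⌋. For p = 11, n = 166, the terms are:
  ⌊166/11^1⌋ = ⌊166/11⌋ = 15
  ⌊166/11^2⌋ = ⌊166/121⌋ = 1
(the next term ⌊166/11^3⌋ = 0, terminating the sum). Summing: v_11(166!) = 15 + 1 = 16.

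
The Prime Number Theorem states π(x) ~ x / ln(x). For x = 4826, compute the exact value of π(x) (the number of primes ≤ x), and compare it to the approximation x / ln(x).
π(4826) = 649;  x/ln(x) ≈ 568.98;  relative error ≈ 12.33%.

Directly count primes up to 4826: π(4826) = 649. The PNT approximation gives 4826/ln(4826) ≈ 4826/8.48177 ≈ 568.98. Relative error (π(x) − x/ln(x)) / π(x) ≈ 12.33%; the approximation is known to undercount slightly (Li(x) is a better estimate).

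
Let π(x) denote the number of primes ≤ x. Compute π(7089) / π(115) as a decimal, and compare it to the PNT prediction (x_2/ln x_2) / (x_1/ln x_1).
π(7089)/π(115) = 909/30 ≈ 30.3000;  PNT prediction ≈ 32.9894.

π(115) = 30 and π(7089) = 909, so π(7089)/π(115) ≈ 30.3000. The PNT-predicted ratio is (7089/ln(7089)) / (115/ln(115)) ≈ 32.9894. The two agree to within a few percent, as expected.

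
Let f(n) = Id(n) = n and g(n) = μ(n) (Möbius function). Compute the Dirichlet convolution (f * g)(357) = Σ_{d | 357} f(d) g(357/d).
(Id * μ)(357) = 192

Divisors of 357: [1, 3, 7, 17, 21, 51, 119, 357]. For each d | 357:
  d = 1: Id(1) · μ(357/1) = 1 · -1 = -1
  d = 3: Id(3) · μ(357/3) = 3 · 1 = 3
  d = 7: Id(7) · μ(357/7) = 7 · 1 = 7
  d = 17: Id(17) · μ(357/17) = 17 · 1 = 17
  d = 21: Id(21) · μ(357/21) = 21 · -1 = -21
  d = 51: Id(51) · μ(357/51) = 51 · -1 = -51
  d = 119: Id(119) · μ(357/119) = 119 · -1 = -119
  d = 357: Id(357) · μ(357/357) = 357 · 1 = 357
Summing: (Id * μ)(357) = -1 + 3 + 7 + 17 + -21 + -51 + -119 + 357 = 192.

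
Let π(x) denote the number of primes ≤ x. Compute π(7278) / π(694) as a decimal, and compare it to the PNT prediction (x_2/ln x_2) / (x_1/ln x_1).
π(7278)/π(694) = 928/125 ≈ 7.4240;  PNT prediction ≈ 7.7155.

π(694) = 125 and π(7278) = 928, so π(7278)/π(694) ≈ 7.4240. The PNT-predicted ratio is (7278/ln(7278)) / (694/ln(694)) ≈ 7.7155. The two agree to within a few percent, as expected.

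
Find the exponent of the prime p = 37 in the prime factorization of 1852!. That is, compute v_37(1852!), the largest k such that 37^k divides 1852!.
v_37(1852!) = 51

Legendre's formula: v_p(n!) = Σ_{k ≥ 1} ⌊n / p^k⌋. For p = 37, n = 1852, the terms are:
  ⌊1852/37^1⌋ = ⌊1852/37⌋ = 50
  ⌊1852/37^2⌋ = ⌊1852/1369⌋ = 1
(the next term ⌊1852/37^3⌋ = 0, terminating the sum). Summing: v_37(1852!) = 50 + 1 = 51.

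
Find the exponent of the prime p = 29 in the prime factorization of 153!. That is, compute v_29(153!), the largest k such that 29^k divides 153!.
v_29(153!) = 5

Legendre's formula: v_p(n!) = Σ_{k ≥ 1} ⌊n / p^k⌋. For p = 29, n = 153, the terms are:
  ⌊153/29^1⌋ = ⌊153/29⌋ = 5
(the next term ⌊153/29^2⌋ = 0, terminating the sum). Summing: v_29(153!) = 5 = 5.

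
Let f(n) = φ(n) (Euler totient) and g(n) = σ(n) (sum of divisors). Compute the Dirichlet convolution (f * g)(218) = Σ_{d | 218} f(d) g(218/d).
(φ * σ)(218) = 872

Divisors of 218: [1, 2, 109, 218]. For each d | 218:
  d = 1: φ(1) · σ(218/1) = 1 · 330 = 330
  d = 2: φ(2) · σ(218/2) = 1 · 110 = 110
  d = 109: φ(109) · σ(218/109) = 108 · 3 = 324
  d = 218: φ(218) · σ(218/218) = 108 · 1 = 108
Summing: (φ * σ)(218) = 330 + 110 + 324 + 108 = 872.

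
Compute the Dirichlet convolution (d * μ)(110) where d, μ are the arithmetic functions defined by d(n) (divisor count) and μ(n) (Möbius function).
(d * μ)(110) = 1

Divisors of 110: [1, 2, 5, 10, 11, 22, 55, 110]. For each d | 110:
  d = 1: d(1) · μ(110/1) = 1 · -1 = -1
  d = 2: d(2) · μ(110/2) = 2 · 1 = 2
  d = 5: d(5) · μ(110/5) = 2 · 1 = 2
  d = 10: d(10) · μ(110/10) = 4 · -1 = -4
  d = 11: d(11) · μ(110/11) = 2 · 1 = 2
  d = 22: d(22) · μ(110/22) = 4 · -1 = -4
  d = 55: d(55) · μ(110/55) = 4 · -1 = -4
  d = 110: d(110) · μ(110/110) = 8 · 1 = 8
Summing: (d * μ)(110) = -1 + 2 + 2 + -4 + 2 + -4 + -4 + 8 = 1.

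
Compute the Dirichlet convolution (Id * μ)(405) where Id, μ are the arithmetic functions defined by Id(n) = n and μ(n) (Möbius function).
(Id * μ)(405) = 216

Divisors of 405: [1, 3, 5, 9, 15, 27, 45, 81, 135, 405]. For each d | 405:
  d = 1: Id(1) · μ(405/1) = 1 · 0 = 0
  d = 3: Id(3) · μ(405/3) = 3 · 0 = 0
  d = 5: Id(5) · μ(405/5) = 5 · 0 = 0
  d = 9: Id(9) · μ(405/9) = 9 · 0 = 0
  d = 15: Id(15) · μ(405/15) = 15 · 0 = 0
  d = 27: Id(27) · μ(405/27) = 27 · 1 = 27
  d = 45: Id(45) · μ(405/45) = 45 · 0 = 0
  d = 81: Id(81) · μ(405/81) = 81 · -1 = -81
  d = 135: Id(135) · μ(405/135) = 135 · -1 = -135
  d = 405: Id(405) · μ(405/405) = 405 · 1 = 405
Summing: (Id * μ)(405) = 0 + 0 + 0 + 0 + 0 + 27 + 0 + -81 + -135 + 405 = 216.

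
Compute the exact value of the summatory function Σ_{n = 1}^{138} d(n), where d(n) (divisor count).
Σ_{n ≤ 138} d(n) = 705

Compute d(n) for each 1 ≤ n ≤ 138: d(1) = 1, d(2) = 2, d(3) = 2, d(4) = 3, d(5) = 2, d(6) = 4, d(7) = 2, d(8) = 4, d(9) = 3, d(10) = 4, d(11) = 2, d(12) = 6, d(13) = 2, d(14) = 4, d(15) = 4, d(16) = 5, d(17) = 2, d(18) = 6, d(19) = 2, d(20) = 6, d(21) = 4, d(22) = 4, d(23) = 2, d(24) = 8, d(25) = 3, d(26) = 4, d(27) = 4, d(28) = 6, d(29) = 2, d(30) = 8, d(31) = 2, d(32) = 6, d(33) = 4, d(34) = 4, d(35) = 4, d(36) = 9, d(37) = 2, d(38) = 4, d(39) = 4, d(40) = 8, d(41) = 2, d(42) = 8, d(43) = 2, d(44) = 6, d(45) = 6, d(46) = 4, d(47) = 2, d(48) = 10, d(49) = 3, d(50) = 6, d(51) = 4, d(52) = 6, d(53) = 2, d(54) = 8, d(55) = 4, d(56) = 8, d(57) = 4, d(58) = 4, d(59) = 2, d(60) = 12, d(61) = 2, d(62) = 4, d(63) = 6, d(64) = 7, d(65) = 4, d(66) = 8, d(67) = 2, d(68) = 6, d(69) = 4, d(70) = 8, d(71) = 2, d(72) = 12, d(73) = 2, d(74) = 4, d(75) = 6, d(76) = 6, d(77) = 4, d(78) = 8, d(79) = 2, d(80) = 10, d(81) = 5, d(82) = 4, d(83) = 2, d(84) = 12, d(85) = 4, d(86) = 4, d(87) = 4, d(88) = 8, d(89) = 2, d(90) = 12, d(91) = 4, d(92) = 6, d(93) = 4, d(94) = 4, d(95) = 4, d(96) = 12, d(97) = 2, d(98) = 6, d(99) = 6, d(100) = 9, d(101) = 2, d(102) = 8, d(103) = 2, d(104) = 8, d(105) = 8, d(106) = 4, d(107) = 2, d(108) = 12, d(109) = 2, d(110) = 8, d(111) = 4, d(112) = 10, d(113) = 2, d(114) = 8, d(115) = 4, d(116) = 6, d(117) = 6, d(118) = 4, d(119) = 4, d(120) = 16, d(121) = 3, d(122) = 4, d(123) = 4, d(124) = 6, d(125) = 4, d(126) = 12, d(127) = 2, d(128) = 8, d(129) = 4, d(130) = 8, d(131) = 2, d(132) = 12, d(133) = 4, d(134) = 4, d(135) = 8, d(136) = 8, d(137) = 2, d(138) = 8. Summing all 138 values: 705. (Dirichlet's divisor formula: Σ_{n ≤ x} d(n) = x ln(x) + (2γ − 1) x + O(√x). For x = 138, the asymptotic estimate is ≈ 701.27.)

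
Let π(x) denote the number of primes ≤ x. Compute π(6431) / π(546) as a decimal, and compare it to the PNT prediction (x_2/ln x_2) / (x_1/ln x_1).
π(6431)/π(546) = 836/100 ≈ 8.3600;  PNT prediction ≈ 8.4657.

π(546) = 100 and π(6431) = 836, so π(6431)/π(546) ≈ 8.3600. The PNT-predicted ratio is (6431/ln(6431)) / (546/ln(546)) ≈ 8.4657. The two agree to within a few percent, as expected.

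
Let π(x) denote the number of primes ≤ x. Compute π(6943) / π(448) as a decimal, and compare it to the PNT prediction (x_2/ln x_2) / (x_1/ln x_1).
π(6943)/π(448) = 890/86 ≈ 10.3488;  PNT prediction ≈ 10.6959.

π(448) = 86 and π(6943) = 890, so π(6943)/π(448) ≈ 10.3488. The PNT-predicted ratio is (6943/ln(6943)) / (448/ln(448)) ≈ 10.6959. The two agree to within a few percent, as expected.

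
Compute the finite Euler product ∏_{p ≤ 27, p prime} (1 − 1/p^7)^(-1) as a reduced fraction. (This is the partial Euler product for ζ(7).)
∏ = 48232764637425582400715871008195503014129789903328125/47833390398549347808770198286798982719063238904795968

The primes p ≤ 27 are [2, 3, 5, 7, 11, 13, 17, 19, 23]. For each prime, (1 − 1/p^7)^(-1) = p^7 / (p^7 − 1). The product is (1 − 1/2^7)^(-1), (1 − 1/3^7)^(-1), (1 − 1/5^7)^(-1), (1 − 1/7^7)^(-1), (1 − 1/11^7)^(-1), (1 − 1/13^7)^(-1), (1 − 1/17^7)^(-1), (1 − 1/19^7)^(-1), (1 − 1/23^7)^(-1) = ∏ p^7 / (p^7 − 1) = 48232764637425582400715871008195503014129789903328125/47833390398549347808770198286798982719063238904795968.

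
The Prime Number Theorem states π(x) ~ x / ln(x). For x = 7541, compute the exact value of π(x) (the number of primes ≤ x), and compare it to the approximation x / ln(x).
π(7541) = 956;  x/ln(x) ≈ 844.64;  relative error ≈ 11.65%.

Directly count primes up to 7541: π(7541) = 956. The PNT approximation gives 7541/ln(7541) ≈ 7541/8.92811 ≈ 844.64. Relative error (π(x) − x/ln(x)) / π(x) ≈ 11.65%; the approximation is known to undercount slightly (Li(x) is a better estimate).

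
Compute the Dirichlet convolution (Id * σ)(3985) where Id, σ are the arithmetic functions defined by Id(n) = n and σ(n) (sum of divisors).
(Id * σ)(3985) = 17545

Divisors of 3985: [1, 5, 797, 3985]. For each d | 3985:
  d = 1: Id(1) · σ(3985/1) = 1 · 4788 = 4788
  d = 5: Id(5) · σ(3985/5) = 5 · 798 = 3990
  d = 797: Id(797) · σ(3985/797) = 797 · 6 = 4782
  d = 3985: Id(3985) · σ(3985/3985) = 3985 · 1 = 3985
Summing: (Id * σ)(3985) = 4788 + 3990 + 4782 + 3985 = 17545.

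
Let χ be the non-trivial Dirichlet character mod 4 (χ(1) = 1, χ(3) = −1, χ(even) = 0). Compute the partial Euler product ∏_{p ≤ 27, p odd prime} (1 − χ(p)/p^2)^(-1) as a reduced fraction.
∏ = 7900068038863/8628726988800

The odd primes p ≤ 27 are [3, 5, 7, 11, 13, 17, 19, 23]. For each, χ(p) = 1 if p ≡ 1 mod 4, χ(p) = −1 if p ≡ 3 mod 4. Taking (1 − χ(p)/p^2)^(-1) = p^2/(p^2 − χ(p)): (1 − (-1)/3^2)^(-1) · (1 − (1)/5^2)^(-1) · (1 − (-1)/7^2)^(-1) · (1 − (-1)/11^2)^(-1) · (1 − (1)/13^2)^(-1) · (1 − (1)/17^2)^(-1) · (1 − (-1)/19^2)^(-1) · (1 − (-1)/23^2)^(-1) = 7900068038863/8628726988800.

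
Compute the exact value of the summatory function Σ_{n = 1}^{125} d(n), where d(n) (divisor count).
Σ_{n ≤ 125} d(n) = 623

Compute d(n) for each 1 ≤ n ≤ 125: d(1) = 1, d(2) = 2, d(3) = 2, d(4) = 3, d(5) = 2, d(6) = 4, d(7) = 2, d(8) = 4, d(9) = 3, d(10) = 4, d(11) = 2, d(12) = 6, d(13) = 2, d(14) = 4, d(15) = 4, d(16) = 5, d(17) = 2, d(18) = 6, d(19) = 2, d(20) = 6, d(21) = 4, d(22) = 4, d(23) = 2, d(24) = 8, d(25) = 3, d(26) = 4, d(27) = 4, d(28) = 6, d(29) = 2, d(30) = 8, d(31) = 2, d(32) = 6, d(33) = 4, d(34) = 4, d(35) = 4, d(36) = 9, d(37) = 2, d(38) = 4, d(39) = 4, d(40) = 8, d(41) = 2, d(42) = 8, d(43) = 2, d(44) = 6, d(45) = 6, d(46) = 4, d(47) = 2, d(48) = 10, d(49) = 3, d(50) = 6, d(51) = 4, d(52) = 6, d(53) = 2, d(54) = 8, d(55) = 4, d(56) = 8, d(57) = 4, d(58) = 4, d(59) = 2, d(60) = 12, d(61) = 2, d(62) = 4, d(63) = 6, d(64) = 7, d(65) = 4, d(66) = 8, d(67) = 2, d(68) = 6, d(69) = 4, d(70) = 8, d(71) = 2, d(72) = 12, d(73) = 2, d(74) = 4, d(75) = 6, d(76) = 6, d(77) = 4, d(78) = 8, d(79) = 2, d(80) = 10, d(81) = 5, d(82) = 4, d(83) = 2, d(84) = 12, d(85) = 4, d(86) = 4, d(87) = 4, d(88) = 8, d(89) = 2, d(90) = 12, d(91) = 4, d(92) = 6, d(93) = 4, d(94) = 4, d(95) = 4, d(96) = 12, d(97) = 2, d(98) = 6, d(99) = 6, d(100) = 9, d(101) = 2, d(102) = 8, d(103) = 2, d(104) = 8, d(105) = 8, d(106) = 4, d(107) = 2, d(108) = 12, d(109) = 2, d(110) = 8, d(111) = 4, d(112) = 10, d(113) = 2, d(114) = 8, d(115) = 4, d(116) = 6, d(117) = 6, d(118) = 4, d(119) = 4, d(120) = 16, d(121) = 3, d(122) = 4, d(123) = 4, d(124) = 6, d(125) = 4. Summing all 125 values: 623. (Dirichlet's divisor formula: Σ_{n ≤ x} d(n) = x ln(x) + (2γ − 1) x + O(√x). For x = 125, the asymptotic estimate is ≈ 622.84.)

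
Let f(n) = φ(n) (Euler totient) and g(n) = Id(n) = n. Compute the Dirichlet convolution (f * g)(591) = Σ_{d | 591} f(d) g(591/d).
(φ * Id)(591) = 1965

Divisors of 591: [1, 3, 197, 591]. For each d | 591:
  d = 1: φ(1) · Id(591/1) = 1 · 591 = 591
  d = 3: φ(3) · Id(591/3) = 2 · 197 = 394
  d = 197: φ(197) · Id(591/197) = 196 · 3 = 588
  d = 591: φ(591) · Id(591/591) = 392 · 1 = 392
Summing: (φ * Id)(591) = 591 + 394 + 588 + 392 = 1965.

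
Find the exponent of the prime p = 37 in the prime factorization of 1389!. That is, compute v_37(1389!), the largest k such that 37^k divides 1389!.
v_37(1389!) = 38

Legendre's formula: v_p(n!) = Σ_{k ≥ 1} ⌊n / p^k⌋. For p = 37, n = 1389, the terms are:
  ⌊1389/37^1⌋ = ⌊1389/37⌋ = 37
  ⌊1389/37^2⌋ = ⌊1389/1369⌋ = 1
(the next term ⌊1389/37^3⌋ = 0, terminating the sum). Summing: v_37(1389!) = 37 + 1 = 38.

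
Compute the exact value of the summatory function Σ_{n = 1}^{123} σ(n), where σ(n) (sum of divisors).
Σ_{n ≤ 123} σ(n) = 12460

Compute σ(n) for each 1 ≤ n ≤ 123: σ(1) = 1, σ(2) = 3, σ(3) = 4, σ(4) = 7, σ(5) = 6, σ(6) = 12, σ(7) = 8, σ(8) = 15, σ(9) = 13, σ(10) = 18, σ(11) = 12, σ(12) = 28, σ(13) = 14, σ(14) = 24, σ(15) = 24, σ(16) = 31, σ(17) = 18, σ(18) = 39, σ(19) = 20, σ(20) = 42, σ(21) = 32, σ(22) = 36, σ(23) = 24, σ(24) = 60, σ(25) = 31, σ(26) = 42, σ(27) = 40, σ(28) = 56, σ(29) = 30, σ(30) = 72, σ(31) = 32, σ(32) = 63, σ(33) = 48, σ(34) = 54, σ(35) = 48, σ(36) = 91, σ(37) = 38, σ(38) = 60, σ(39) = 56, σ(40) = 90, σ(41) = 42, σ(42) = 96, σ(43) = 44, σ(44) = 84, σ(45) = 78, σ(46) = 72, σ(47) = 48, σ(48) = 124, σ(49) = 57, σ(50) = 93, σ(51) = 72, σ(52) = 98, σ(53) = 54, σ(54) = 120, σ(55) = 72, σ(56) = 120, σ(57) = 80, σ(58) = 90, σ(59) = 60, σ(60) = 168, σ(61) = 62, σ(62) = 96, σ(63) = 104, σ(64) = 127, σ(65) = 84, σ(66) = 144, σ(67) = 68, σ(68) = 126, σ(69) = 96, σ(70) = 144, σ(71) = 72, σ(72) = 195, σ(73) = 74, σ(74) = 114, σ(75) = 124, σ(76) = 140, σ(77) = 96, σ(78) = 168, σ(79) = 80, σ(80) = 186, σ(81) = 121, σ(82) = 126, σ(83) = 84, σ(84) = 224, σ(85) = 108, σ(86) = 132, σ(87) = 120, σ(88) = 180, σ(89) = 90, σ(90) = 234, σ(91) = 112, σ(92) = 168, σ(93) = 128, σ(94) = 144, σ(95) = 120, σ(96) = 252, σ(97) = 98, σ(98) = 171, σ(99) = 156, σ(100) = 217, σ(101) = 102, σ(102) = 216, σ(103) = 104, σ(104) = 210, σ(105) = 192, σ(106) = 162, σ(107) = 108, σ(108) = 280, σ(109) = 110, σ(110) = 216, σ(111) = 152, σ(112) = 248, σ(113) = 114, σ(114) = 240, σ(115) = 144, σ(116) = 210, σ(117) = 182, σ(118) = 180, σ(119) = 144, σ(120) = 360, σ(121) = 133, σ(122) = 186, σ(123) = 168. Summing all 123 values: 12460. (Average order: Σ_{n ≤ x} σ(n) ~ (π²/12) x². For x = 123, (π²/12)·123² ≈ 12443.10.)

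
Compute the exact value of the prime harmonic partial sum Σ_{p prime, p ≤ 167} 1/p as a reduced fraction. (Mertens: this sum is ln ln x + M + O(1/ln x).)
Σ 1/p = 1840793455149223796977553240989608507934961889604586193282330007699/962947420735983927056946215901134429196419130606213075415963491270

π(167) = 39, so the primes ≤ 167 are [2, 3, 5, 7, 11, 13, 17, 19, 23, 29, 31, 37, 41, 43, 47, 53, 59, 61, 67, 71, 73, 79, 83, 89, 97, 101, 103, 107, 109, 113, 127, 131, 137, 139, 149, 151, 157, 163, 167]. Summing 1/p over these primes: 1840793455149223796977553240989608507934961889604586193282330007699/962947420735983927056946215901134429196419130606213075415963491270 ≈ 1.9116. Mertens estimate ln ln(167) + 0.2615 ≈ 1.8943.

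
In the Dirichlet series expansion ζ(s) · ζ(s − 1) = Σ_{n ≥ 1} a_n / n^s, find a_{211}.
σ(211) = 212

In the product (Σ m^0/m^s)(Σ k / k^s) = Σ (Σ_{d | n} d) / n^s, the coefficient of 1/n^s is σ(n) = Σ_{d | n} d. For n = 211, divisors are [1, 211]; summing: σ(211) = 212.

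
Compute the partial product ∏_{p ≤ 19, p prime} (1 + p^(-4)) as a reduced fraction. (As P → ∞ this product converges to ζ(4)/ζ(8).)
∏ = 2063478382983759362985032/1914315839042201150180625

The primes p ≤ 19 are [2, 3, 5, 7, 11, 13, 17, 19]. For each, (1 + 1/p^4) = (p^4 + 1)/p^4. Multiplying these fractions over p ∈ [2, 3, 5, 7, 11, 13, 17, 19] gives 2063478382983759362985032/1914315839042201150180625. (In the limit P → ∞ this tends to ζ(4)/ζ(8).)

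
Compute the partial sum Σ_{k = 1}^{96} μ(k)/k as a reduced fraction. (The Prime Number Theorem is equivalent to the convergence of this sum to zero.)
Σ μ(k)/k = 164165993590198279544427554326659/3961456982724258461775089600226385

Values of μ(k) for 1 ≤ k ≤ 96: μ(1) = 1, μ(2) = -1, μ(3) = -1, μ(5) = -1, μ(6) = 1, μ(7) = -1, μ(10) = 1, μ(11) = -1, μ(13) = -1, μ(14) = 1, μ(15) = 1, μ(17) = -1, μ(19) = -1, μ(21) = 1, μ(22) = 1, μ(23) = -1, μ(26) = 1, μ(29) = -1, μ(30) = -1, μ(31) = -1, μ(33) = 1, μ(34) = 1, μ(35) = 1, μ(37) = -1, μ(38) = 1, μ(39) = 1, μ(41) = -1, μ(42) = -1, μ(43) = -1, μ(46) = 1, μ(47) = -1, μ(51) = 1, μ(53) = -1, μ(55) = 1, μ(57) = 1, μ(58) = 1, μ(59) = -1, μ(61) = -1, μ(62) = 1, μ(65) = 1, μ(66) = -1, μ(67) = -1, μ(69) = 1, μ(70) = -1, μ(71) = -1, μ(73) = -1, μ(74) = 1, μ(77) = 1, μ(78) = -1, μ(79) = -1, μ(82) = 1, μ(83) = -1, μ(85) = 1, μ(86) = 1, μ(87) = 1, μ(89) = -1, μ(91) = 1, μ(93) = 1, μ(94) = 1, μ(95) = 1, with μ = 0 on non-squarefree integers. Summing μ(k)/k for k where μ(k) ≠ 0 gives 164165993590198279544427554326659/3961456982724258461775089600226385 ≈ 0.0414. (PNT ⟺ this sum → 0 as n → ∞.)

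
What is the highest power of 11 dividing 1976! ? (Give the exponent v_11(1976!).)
v_11(1976!) = 196

Legendre's formula: v_p(n!) = Σ_{k ≥ 1} ⌊n / p^k⌋. For p = 11, n = 1976, the terms are:
  ⌊1976/11^1⌋ = ⌊1976/11⌋ = 179
  ⌊1976/11^2⌋ = ⌊1976/121⌋ = 16
  ⌊1976/11^3⌋ = ⌊1976/1331⌋ = 1
(the next term ⌊1976/11^4⌋ = 0, terminating the sum). Summing: v_11(1976!) = 179 + 16 + 1 = 196.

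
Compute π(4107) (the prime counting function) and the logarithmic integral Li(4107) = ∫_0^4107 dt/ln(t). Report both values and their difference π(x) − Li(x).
π(4107) = 565;  Li(4107) ≈ 578.24;  π(x) − Li(x) ≈ -13.24.

Direct count of primes ≤ 4107 gives π(4107) = 565. Numerical evaluation of the logarithmic integral gives Li(4107) ≈ 578.24. The difference π(x) − Li(x) ≈ -13.24 is typically negative for small/moderate x (Li(x) overestimates), though Littlewood's theorem shows this sign changes infinitely often.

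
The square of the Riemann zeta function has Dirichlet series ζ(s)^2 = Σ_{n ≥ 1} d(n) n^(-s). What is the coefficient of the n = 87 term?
d(87) = 4

ζ(s)^2 = (Σ 1/m^s)(Σ 1/k^s). The coefficient of 1/n^s in the product is the number of ordered pairs (m, k) with mk = n, which equals d(n). For n = 87, divisors are [1, 3, 29, 87], so d(87) = 4.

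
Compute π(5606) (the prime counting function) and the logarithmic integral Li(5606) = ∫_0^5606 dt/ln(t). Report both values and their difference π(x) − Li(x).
π(5606) = 738;  Li(5606) ≈ 754.95;  π(x) − Li(x) ≈ -16.95.

Direct count of primes ≤ 5606 gives π(5606) = 738. Numerical evaluation of the logarithmic integral gives Li(5606) ≈ 754.95. The difference π(x) − Li(x) ≈ -16.95 is typically negative for small/moderate x (Li(x) overestimates), though Littlewood's theorem shows this sign changes infinitely often.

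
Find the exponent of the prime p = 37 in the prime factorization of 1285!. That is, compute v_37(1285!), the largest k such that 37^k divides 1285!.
v_37(1285!) = 34

Legendre's formula: v_p(n!) = Σ_{k ≥ 1} ⌊n / p^k⌋. For p = 37, n = 1285, the terms are:
  ⌊1285/37^1⌋ = ⌊1285/37⌋ = 34
(the next term ⌊1285/37^2⌋ = 0, terminating the sum). Summing: v_37(1285!) = 34 = 34.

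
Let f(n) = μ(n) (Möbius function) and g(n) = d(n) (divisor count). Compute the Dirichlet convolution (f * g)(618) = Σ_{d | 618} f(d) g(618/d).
(μ * d)(618) = 1

Divisors of 618: [1, 2, 3, 6, 103, 206, 309, 618]. For each d | 618:
  d = 1: μ(1) · d(618/1) = 1 · 8 = 8
  d = 2: μ(2) · d(618/2) = -1 · 4 = -4
  d = 3: μ(3) · d(618/3) = -1 · 4 = -4
  d = 6: μ(6) · d(618/6) = 1 · 2 = 2
  d = 103: μ(103) · d(618/103) = -1 · 4 = -4
  d = 206: μ(206) · d(618/206) = 1 · 2 = 2
  d = 309: μ(309) · d(618/309) = 1 · 2 = 2
  d = 618: μ(618) · d(618/618) = -1 · 1 = -1
Summing: (μ * d)(618) = 8 + -4 + -4 + 2 + -4 + 2 + 2 + -1 = 1.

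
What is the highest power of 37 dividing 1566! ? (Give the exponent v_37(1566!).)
v_37(1566!) = 43

Legendre's formula: v_p(n!) = Σ_{k ≥ 1} ⌊n / p^k⌋. For p = 37, n = 1566, the terms are:
  ⌊1566/37^1⌋ = ⌊1566/37⌋ = 42
  ⌊1566/37^2⌋ = ⌊1566/1369⌋ = 1
(the next term ⌊1566/37^3⌋ = 0, terminating the sum). Summing: v_37(1566!) = 42 + 1 = 43.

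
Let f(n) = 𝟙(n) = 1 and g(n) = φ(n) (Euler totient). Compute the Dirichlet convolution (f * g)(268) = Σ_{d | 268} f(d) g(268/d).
(𝟙 * φ)(268) = 268

Divisors of 268: [1, 2, 4, 67, 134, 268]. For each d | 268:
  d = 1: 𝟙(1) · φ(268/1) = 1 · 132 = 132
  d = 2: 𝟙(2) · φ(268/2) = 1 · 66 = 66
  d = 4: 𝟙(4) · φ(268/4) = 1 · 66 = 66
  d = 67: 𝟙(67) · φ(268/67) = 1 · 2 = 2
  d = 134: 𝟙(134) · φ(268/134) = 1 · 1 = 1
  d = 268: 𝟙(268) · φ(268/268) = 1 · 1 = 1
Summing: (𝟙 * φ)(268) = 132 + 66 + 66 + 2 + 1 + 1 = 268.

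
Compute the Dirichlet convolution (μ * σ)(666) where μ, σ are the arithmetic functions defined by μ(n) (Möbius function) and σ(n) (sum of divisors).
(μ * σ)(666) = 666

Divisors of 666: [1, 2, 3, 6, 9, 18, 37, 74, 111, 222, 333, 666]. For each d | 666:
  d = 1: μ(1) · σ(666/1) = 1 · 1482 = 1482
  d = 2: μ(2) · σ(666/2) = -1 · 494 = -494
  d = 3: μ(3) · σ(666/3) = -1 · 456 = -456
  d = 6: μ(6) · σ(666/6) = 1 · 152 = 152
  d = 9: μ(9) · σ(666/9) = 0 · 114 = 0
  d = 18: μ(18) · σ(666/18) = 0 · 38 = 0
  d = 37: μ(37) · σ(666/37) = -1 · 39 = -39
  d = 74: μ(74) · σ(666/74) = 1 · 13 = 13
  d = 111: μ(111) · σ(666/111) = 1 · 12 = 12
  d = 222: μ(222) · σ(666/222) = -1 · 4 = -4
  d = 333: μ(333) · σ(666/333) = 0 · 3 = 0
  d = 666: μ(666) · σ(666/666) = 0 · 1 = 0
Summing: (μ * σ)(666) = 1482 + -494 + -456 + 152 + 0 + 0 + -39 + 13 + 12 + -4 + 0 + 0 = 666.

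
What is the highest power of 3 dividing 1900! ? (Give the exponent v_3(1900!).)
v_3(1900!) = 946

Legendre's formula: v_p(n!) = Σ_{k ≥ 1} ⌊n / p^k⌋. For p = 3, n = 1900, the terms are:
  ⌊1900/3^1⌋ = ⌊1900/3⌋ = 633
  ⌊1900/3^2⌋ = ⌊1900/9⌋ = 211
  ⌊1900/3^3⌋ = ⌊1900/27⌋ = 70
  ⌊1900/3^4⌋ = ⌊1900/81⌋ = 23
  ⌊1900/3^5⌋ = ⌊1900/243⌋ = 7
  ⌊1900/3^6⌋ = ⌊1900/729⌋ = 2
(the next term ⌊1900/3^7⌋ = 0, terminating the sum). Summing: v_3(1900!) = 633 + 211 + 70 + 23 + 7 + 2 = 946.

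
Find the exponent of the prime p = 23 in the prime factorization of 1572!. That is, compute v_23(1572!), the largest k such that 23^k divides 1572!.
v_23(1572!) = 70

Legendre's formula: v_p(n!) = Σ_{k ≥ 1} ⌊n / p^k⌋. For p = 23, n = 1572, the terms are:
  ⌊1572/23^1⌋ = ⌊1572/23⌋ = 68
  ⌊1572/23^2⌋ = ⌊1572/529⌋ = 2
(the next term ⌊1572/23^3⌋ = 0, terminating the sum). Summing: v_23(1572!) = 68 + 2 = 70.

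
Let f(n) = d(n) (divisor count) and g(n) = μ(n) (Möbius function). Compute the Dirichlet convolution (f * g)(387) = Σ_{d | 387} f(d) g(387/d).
(d * μ)(387) = 1

Divisors of 387: [1, 3, 9, 43, 129, 387]. For each d | 387:
  d = 1: d(1) · μ(387/1) = 1 · 0 = 0
  d = 3: d(3) · μ(387/3) = 2 · 1 = 2
  d = 9: d(9) · μ(387/9) = 3 · -1 = -3
  d = 43: d(43) · μ(387/43) = 2 · 0 = 0
  d = 129: d(129) · μ(387/129) = 4 · -1 = -4
  d = 387: d(387) · μ(387/387) = 6 · 1 = 6
Summing: (d * μ)(387) = 0 + 2 + -3 + 0 + -4 + 6 = 1.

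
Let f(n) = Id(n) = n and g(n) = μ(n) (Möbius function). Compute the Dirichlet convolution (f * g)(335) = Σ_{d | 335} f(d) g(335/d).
(Id * μ)(335) = 264

Divisors of 335: [1, 5, 67, 335]. For each d | 335:
  d = 1: Id(1) · μ(335/1) = 1 · 1 = 1
  d = 5: Id(5) · μ(335/5) = 5 · -1 = -5
  d = 67: Id(67) · μ(335/67) = 67 · -1 = -67
  d = 335: Id(335) · μ(335/335) = 335 · 1 = 335
Summing: (Id * μ)(335) = 1 + -5 + -67 + 335 = 264.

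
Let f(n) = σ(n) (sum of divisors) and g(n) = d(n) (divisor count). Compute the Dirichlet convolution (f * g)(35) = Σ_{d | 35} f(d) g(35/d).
(σ * d)(35) = 80

Divisors of 35: [1, 5, 7, 35]. For each d | 35:
  d = 1: σ(1) · d(35/1) = 1 · 4 = 4
  d = 5: σ(5) · d(35/5) = 6 · 2 = 12
  d = 7: σ(7) · d(35/7) = 8 · 2 = 16
  d = 35: σ(35) · d(35/35) = 48 · 1 = 48
Summing: (σ * d)(35) = 4 + 12 + 16 + 48 = 80.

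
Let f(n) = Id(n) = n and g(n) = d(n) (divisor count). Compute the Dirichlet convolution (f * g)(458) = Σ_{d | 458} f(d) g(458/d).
(Id * d)(458) = 924

Divisors of 458: [1, 2, 229, 458]. For each d | 458:
  d = 1: Id(1) · d(458/1) = 1 · 4 = 4
  d = 2: Id(2) · d(458/2) = 2 · 2 = 4
  d = 229: Id(229) · d(458/229) = 229 · 2 = 458
  d = 458: Id(458) · d(458/458) = 458 · 1 = 458
Summing: (Id * d)(458) = 4 + 4 + 458 + 458 = 924.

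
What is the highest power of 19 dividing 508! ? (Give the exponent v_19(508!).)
v_19(508!) = 27

Legendre's formula: v_p(n!) = Σ_{k ≥ 1} ⌊n / p^k⌋. For p = 19, n = 508, the terms are:
  ⌊508/19^1⌋ = ⌊508/19⌋ = 26
  ⌊508/19^2⌋ = ⌊508/361⌋ = 1
(the next term ⌊508/19^3⌋ = 0, terminating the sum). Summing: v_19(508!) = 26 + 1 = 27.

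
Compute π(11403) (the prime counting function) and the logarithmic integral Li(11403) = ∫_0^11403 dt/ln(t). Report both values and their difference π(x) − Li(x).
π(11403) = 1376;  Li(11403) ≈ 1397.37;  π(x) − Li(x) ≈ -21.37.

Direct count of primes ≤ 11403 gives π(11403) = 1376. Numerical evaluation of the logarithmic integral gives Li(11403) ≈ 1397.37. The difference π(x) − Li(x) ≈ -21.37 is typically negative for small/moderate x (Li(x) overestimates), though Littlewood's theorem shows this sign changes infinitely often.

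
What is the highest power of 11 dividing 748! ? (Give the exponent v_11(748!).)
v_11(748!) = 74

Legendre's formula: v_p(n!) = Σ_{k ≥ 1} ⌊n / p^k⌋. For p = 11, n = 748, the terms are:
  ⌊748/11^1⌋ = ⌊748/11⌋ = 68
  ⌊748/11^2⌋ = ⌊748/121⌋ = 6
(the next term ⌊748/11^3⌋ = 0, terminating the sum). Summing: v_11(748!) = 68 + 6 = 74.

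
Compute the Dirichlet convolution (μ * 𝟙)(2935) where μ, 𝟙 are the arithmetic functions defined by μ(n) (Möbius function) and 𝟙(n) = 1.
(μ * 𝟙)(2935) = 0

Divisors of 2935: [1, 5, 587, 2935]. For each d | 2935:
  d = 1: μ(1) · 𝟙(2935/1) = 1 · 1 = 1
  d = 5: μ(5) · 𝟙(2935/5) = -1 · 1 = -1
  d = 587: μ(587) · 𝟙(2935/587) = -1 · 1 = -1
  d = 2935: μ(2935) · 𝟙(2935/2935) = 1 · 1 = 1
Summing: (μ * 𝟙)(2935) = 1 + -1 + -1 + 1 = 0.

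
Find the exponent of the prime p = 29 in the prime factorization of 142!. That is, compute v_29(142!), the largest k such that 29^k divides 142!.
v_29(142!) = 4

Legendre's formula: v_p(n!) = Σ_{k ≥ 1} ⌊n / p^k⌋. For p = 29, n = 142, the terms are:
  ⌊142/29^1⌋ = ⌊142/29⌋ = 4
(the next term ⌊142/29^2⌋ = 0, terminating the sum). Summing: v_29(142!) = 4 = 4.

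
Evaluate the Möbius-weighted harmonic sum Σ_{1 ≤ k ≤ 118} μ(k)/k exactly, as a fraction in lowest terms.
Σ μ(k)/k = -15737497915954857147134437054129315012197155/903144418297645936804148751186961785522133914

Values of μ(k) for 1 ≤ k ≤ 118: μ(1) = 1, μ(2) = -1, μ(3) = -1, μ(5) = -1, μ(6) = 1, μ(7) = -1, μ(10) = 1, μ(11) = -1, μ(13) = -1, μ(14) = 1, μ(15) = 1, μ(17) = -1, μ(19) = -1, μ(21) = 1, μ(22) = 1, μ(23) = -1, μ(26) = 1, μ(29) = -1, μ(30) = -1, μ(31) = -1, μ(33) = 1, μ(34) = 1, μ(35) = 1, μ(37) = -1, μ(38) = 1, μ(39) = 1, μ(41) = -1, μ(42) = -1, μ(43) = -1, μ(46) = 1, μ(47) = -1, μ(51) = 1, μ(53) = -1, μ(55) = 1, μ(57) = 1, μ(58) = 1, μ(59) = -1, μ(61) = -1, μ(62) = 1, μ(65) = 1, μ(66) = -1, μ(67) = -1, μ(69) = 1, μ(70) = -1, μ(71) = -1, μ(73) = -1, μ(74) = 1, μ(77) = 1, μ(78) = -1, μ(79) = -1, μ(82) = 1, μ(83) = -1, μ(85) = 1, μ(86) = 1, μ(87) = 1, μ(89) = -1, μ(91) = 1, μ(93) = 1, μ(94) = 1, μ(95) = 1, μ(97) = -1, μ(101) = -1, μ(102) = -1, μ(103) = -1, μ(105) = -1, μ(106) = 1, μ(107) = -1, μ(109) = -1, μ(110) = -1, μ(111) = 1, μ(113) = -1, μ(114) = -1, μ(115) = 1, μ(118) = 1, with μ = 0 on non-squarefree integers. Summing μ(k)/k for k where μ(k) ≠ 0 gives -15737497915954857147134437054129315012197155/903144418297645936804148751186961785522133914 ≈ -0.0174. (PNT ⟺ this sum → 0 as n → ∞.)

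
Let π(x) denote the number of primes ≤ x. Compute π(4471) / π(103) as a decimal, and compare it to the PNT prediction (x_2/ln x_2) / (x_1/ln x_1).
π(4471)/π(103) = 607/27 ≈ 22.4815;  PNT prediction ≈ 23.9351.

π(103) = 27 and π(4471) = 607, so π(4471)/π(103) ≈ 22.4815. The PNT-predicted ratio is (4471/ln(4471)) / (103/ln(103)) ≈ 23.9351. The two agree to within a few percent, as expected.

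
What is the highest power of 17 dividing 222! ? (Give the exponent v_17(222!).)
v_17(222!) = 13

Legendre's formula: v_p(n!) = Σ_{k ≥ 1} ⌊n / p^k⌋. For p = 17, n = 222, the terms are:
  ⌊222/17^1⌋ = ⌊222/17⌋ = 13
(the next term ⌊222/17^2⌋ = 0, terminating the sum). Summing: v_17(222!) = 13 = 13.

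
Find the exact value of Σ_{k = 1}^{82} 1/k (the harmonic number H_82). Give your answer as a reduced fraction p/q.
H_82 = 44139711531918267321142140457772773/8845597978580177157715301537899200

Direct summation: H_82 = 1 + 1/2 + ... + 1/82. The least common denominator is lcm(1, ..., 82) = 97301577764381948734868316916891200; over this denominator the numerator is 97301577764381948734868316916891200 + 48650788882190974367434158458445600 + 32433859254793982911622772305630400 + 24325394441095487183717079229222800 + 19460315552876389746973663383378240 + 16216929627396991455811386152815200 + 13900225394911706962124045273841600 + 12162697220547743591858539614611400 + 10811286418264660970540924101876800 + 9730157776438194873486831691689120 + 8845597978580177157715301537899200 + 8108464813698495727905693076407600 + 7484736751106303748836024378222400 + 6950112697455853481062022636920800 + 6486771850958796582324554461126080 + 6081348610273871795929269807305700 + 5723622221434232278521665700993600 + 5405643209132330485270462050938400 + 5121135671809576249203595627204800 + 4865078888219097436743415845844560 + 4633408464970568987374681757947200 + 4422798989290088578857650768949600 + 4230503381060084727602970300734400 + 4054232406849247863952846538203800 + 3892063110575277949394732676675648 + 3742368375553151874418012189111200 + 3603762139421553656846974700625600 + 3475056348727926740531011318460400 + 3355226819461446508098907479892800 + 3243385925479398291162277230563040 + 3138760573044578991447365061835200 + 3040674305136935897964634903652850 + 2948532659526725719238433845966400 + 2861811110717116139260832850496800 + 2780045078982341392424809054768320 + 2702821604566165242635231025469200 + 2629772372010322938780224781537600 + 2560567835904788124601797813602400 + 2494912250368767916278674792740800 + 2432539444109548718371707922922280 + 2373209213765413383777276022363200 + 2316704232485284493687340878973600 + 2262827389869347644996937602718400 + 2211399494645044289428825384474800 + 2162257283652932194108184820375360 + 2115251690530042363801485150367200 + 2070246335412381887975921636529600 + 2027116203424623931976423269101900 + 1985746484987386708874863610548800 + 1946031555287638974697366338337824 + 1907874073811410759507221900331200 + 1871184187776575937209006094555600 + 1835878825743055636506949375790400 + 1801881069710776828423487350312800 + 1769119595716035431543060307579840 + 1737528174363963370265505659230200 + 1707045223936525416401198542401600 + 1677613409730723254049453739946400 + 1649179284142066927709632490116800 + 1621692962739699145581138615281520 + 1595107832202982766145382244539200 + 1569380286522289495723682530917600 + 1544469488323522995791560585982400 + 1520337152568467948982317451826425 + 1496947350221260749767204875644480 + 1474266329763362859619216922983200 + 1452262354692267891565198759953600 + 1430905555358558069630416425248400 + 1410167793686694909200990100244800 + 1390022539491170696212404527384160 + 1370444757244816179364342491787200 + 1351410802283082621317615512734600 + 1332898325539478749792716670094400 + 1314886186005161469390112390768800 + 1297354370191759316464910892225216 + 1280283917952394062300898906801200 + 1263656854082882451102185933985600 + 1247456125184383958139337396370400 + 1231665541321290490314788821732800 + 1216269722054774359185853961461140 + 1201254046473851218948991566875200 + 1186604606882706691888638011181600 = 485536826851100940532563545035500503, so H_82 = 485536826851100940532563545035500503/97301577764381948734868316916891200; reducing by gcd(485536826851100940532563545035500503, 97301577764381948734868316916891200) = 11 gives 44139711531918267321142140457772773/8845597978580177157715301537899200 ≈ 4.99002. (The PNT-adjacent estimate ln(82) + γ ≈ 4.98393 matches within O(1/n).)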